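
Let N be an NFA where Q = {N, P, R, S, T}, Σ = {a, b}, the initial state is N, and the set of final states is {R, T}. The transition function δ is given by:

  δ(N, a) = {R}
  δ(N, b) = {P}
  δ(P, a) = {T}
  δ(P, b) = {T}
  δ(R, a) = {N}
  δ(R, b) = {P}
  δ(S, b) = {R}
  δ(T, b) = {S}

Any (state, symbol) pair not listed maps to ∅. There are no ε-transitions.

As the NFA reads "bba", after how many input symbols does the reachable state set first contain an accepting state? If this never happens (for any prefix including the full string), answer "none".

2

Start in {N}.
Read 'b': N→{P}; now {P}.
Read 'b': P→{T}; now {T}.
None of the earlier sets intersect F, but {T} does.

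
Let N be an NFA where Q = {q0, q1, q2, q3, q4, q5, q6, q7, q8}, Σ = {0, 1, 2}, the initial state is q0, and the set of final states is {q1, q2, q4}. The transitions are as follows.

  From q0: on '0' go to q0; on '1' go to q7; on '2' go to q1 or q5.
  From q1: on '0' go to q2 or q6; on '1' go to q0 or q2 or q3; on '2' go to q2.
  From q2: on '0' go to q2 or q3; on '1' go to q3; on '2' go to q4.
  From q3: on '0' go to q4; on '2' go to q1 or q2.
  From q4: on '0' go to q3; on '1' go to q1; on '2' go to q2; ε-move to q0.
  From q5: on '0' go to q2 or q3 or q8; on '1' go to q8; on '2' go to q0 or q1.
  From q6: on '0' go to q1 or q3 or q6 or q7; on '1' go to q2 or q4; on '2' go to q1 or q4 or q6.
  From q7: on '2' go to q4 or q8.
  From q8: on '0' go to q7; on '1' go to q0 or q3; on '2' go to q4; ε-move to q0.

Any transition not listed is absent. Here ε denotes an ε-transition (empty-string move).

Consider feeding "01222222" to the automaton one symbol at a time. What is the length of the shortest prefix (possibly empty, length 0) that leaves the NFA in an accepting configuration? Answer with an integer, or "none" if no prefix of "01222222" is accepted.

3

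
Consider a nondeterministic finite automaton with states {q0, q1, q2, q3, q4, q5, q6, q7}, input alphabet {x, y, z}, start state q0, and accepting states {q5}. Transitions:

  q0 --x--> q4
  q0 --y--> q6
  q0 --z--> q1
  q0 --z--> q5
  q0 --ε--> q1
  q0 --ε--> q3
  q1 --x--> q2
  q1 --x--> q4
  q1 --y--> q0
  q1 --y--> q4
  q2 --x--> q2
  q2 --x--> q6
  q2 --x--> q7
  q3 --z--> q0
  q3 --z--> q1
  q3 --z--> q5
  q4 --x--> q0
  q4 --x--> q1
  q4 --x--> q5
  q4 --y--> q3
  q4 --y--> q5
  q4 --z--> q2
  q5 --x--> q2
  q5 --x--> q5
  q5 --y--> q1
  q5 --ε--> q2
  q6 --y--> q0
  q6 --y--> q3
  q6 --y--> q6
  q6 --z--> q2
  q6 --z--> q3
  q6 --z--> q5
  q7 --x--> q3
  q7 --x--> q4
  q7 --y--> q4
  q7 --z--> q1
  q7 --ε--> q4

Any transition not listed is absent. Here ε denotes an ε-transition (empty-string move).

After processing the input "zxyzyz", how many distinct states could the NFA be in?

Start: ε-closure({q0}) = {q0, q1, q3}.
Read 'z': q0→{q1, q5}, q1→∅, q3→{q0, q1, q5}; union {q0, q1, q5}; ε-closure = {q0, q1, q2, q3, q5}.
Read 'x': q0→{q4}, q1→{q2, q4}, q2→{q2, q6, q7}, q3→∅, q5→{q2, q5}; now {q2, q4, q5, q6, q7}.
Read 'y': q2→∅, q4→{q3, q5}, q5→{q1}, q6→{q0, q3, q6}, q7→{q4}; union {q0, q1, q3, q4, q5, q6}; ε-closure = {q0, q1, q2, q3, q4, q5, q6}.
Read 'z': q0→{q1, q5}, q1→∅, q2→∅, q3→{q0, q1, q5}, q4→{q2}, q5→∅, q6→{q2, q3, q5}; now {q0, q1, q2, q3, q5}.
Read 'y': q0→{q6}, q1→{q0, q4}, q2→∅, q3→∅, q5→{q1}; union {q0, q1, q4, q6}; ε-closure = {q0, q1, q3, q4, q6}.
Read 'z': q0→{q1, q5}, q1→∅, q3→{q0, q1, q5}, q4→{q2}, q6→{q2, q3, q5}; now {q0, q1, q2, q3, q5}.
That set has 5 states.

5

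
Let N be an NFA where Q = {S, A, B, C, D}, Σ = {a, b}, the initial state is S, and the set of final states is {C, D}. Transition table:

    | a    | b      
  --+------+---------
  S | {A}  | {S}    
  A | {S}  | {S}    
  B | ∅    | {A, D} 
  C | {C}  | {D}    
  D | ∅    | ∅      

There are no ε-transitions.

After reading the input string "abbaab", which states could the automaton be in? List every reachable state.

{S}

Start in {S}.
Read 'a': {S} → {A}.
Read 'b': {A} → {S}.
Read 'b': {S} → {S}.
Read 'a': {S} → {A}.
Read 'a': {A} → {S}.
Read 'b': {S} → {S}.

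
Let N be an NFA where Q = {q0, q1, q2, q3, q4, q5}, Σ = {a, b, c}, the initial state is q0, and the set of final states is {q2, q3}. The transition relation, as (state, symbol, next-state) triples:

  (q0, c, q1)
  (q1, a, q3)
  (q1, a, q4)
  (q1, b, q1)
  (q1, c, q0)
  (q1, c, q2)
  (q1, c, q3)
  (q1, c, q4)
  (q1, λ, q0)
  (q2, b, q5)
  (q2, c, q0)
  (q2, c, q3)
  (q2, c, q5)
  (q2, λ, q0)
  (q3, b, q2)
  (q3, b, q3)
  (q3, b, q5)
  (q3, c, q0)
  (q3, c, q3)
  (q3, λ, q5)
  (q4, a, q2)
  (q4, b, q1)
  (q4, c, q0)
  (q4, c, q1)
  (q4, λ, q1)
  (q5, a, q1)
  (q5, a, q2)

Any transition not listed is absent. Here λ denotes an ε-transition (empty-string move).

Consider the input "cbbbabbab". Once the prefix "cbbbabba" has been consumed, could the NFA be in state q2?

Yes

Start in {q0}.
Read 'c': {q0} → {q0, q1}.
Read 'b': {q0, q1} → {q0, q1}.
Read 'b': {q0, q1} → {q0, q1}.
Read 'b': {q0, q1} → {q0, q1}.
Read 'a': {q0, q1} → {q0, q1, q3, q4, q5}.
Read 'b': {q0, q1, q3, q4, q5} → {q0, q1, q2, q3, q5}.
Read 'b': {q0, q1, q2, q3, q5} → {q0, q1, q2, q3, q5}.
Read 'a': {q0, q1, q2, q3, q5} → {q0, q1, q2, q3, q4, q5}.
State q2 is in {q0, q1, q2, q3, q4, q5}.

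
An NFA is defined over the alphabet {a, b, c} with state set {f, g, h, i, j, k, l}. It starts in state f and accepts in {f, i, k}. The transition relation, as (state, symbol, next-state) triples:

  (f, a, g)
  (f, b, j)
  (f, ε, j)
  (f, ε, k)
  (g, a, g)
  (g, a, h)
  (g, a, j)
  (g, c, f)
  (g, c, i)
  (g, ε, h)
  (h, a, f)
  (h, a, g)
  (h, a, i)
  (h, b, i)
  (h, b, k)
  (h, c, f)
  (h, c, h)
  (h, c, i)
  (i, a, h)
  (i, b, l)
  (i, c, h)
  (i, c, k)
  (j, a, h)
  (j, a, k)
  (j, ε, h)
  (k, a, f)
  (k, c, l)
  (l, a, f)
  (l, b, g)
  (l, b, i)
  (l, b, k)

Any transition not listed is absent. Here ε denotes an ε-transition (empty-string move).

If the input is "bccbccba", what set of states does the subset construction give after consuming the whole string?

{f, g, h, i, j, k}

Start: ε-closure({f}) = {f, h, j, k}.
Read 'b': f→{j}, h→{i, k}, j→∅, k→∅; union {i, j, k}; ε-closure = {h, i, j, k}.
Read 'c': h→{f, h, i}, i→{h, k}, j→∅, k→{l}; union {f, h, i, k, l}; ε-closure = {f, h, i, j, k, l}.
Read 'c': f→∅, h→{f, h, i}, i→{h, k}, j→∅, k→{l}, l→∅; union {f, h, i, k, l}; ε-closure = {f, h, i, j, k, l}.
Read 'b': f→{j}, h→{i, k}, i→{l}, j→∅, k→∅, l→{g, i, k}; union {g, i, j, k, l}; ε-closure = {g, h, i, j, k, l}.
Read 'c': g→{f, i}, h→{f, h, i}, i→{h, k}, j→∅, k→{l}, l→∅; union {f, h, i, k, l}; ε-closure = {f, h, i, j, k, l}.
Read 'c': f→∅, h→{f, h, i}, i→{h, k}, j→∅, k→{l}, l→∅; union {f, h, i, k, l}; ε-closure = {f, h, i, j, k, l}.
Read 'b': f→{j}, h→{i, k}, i→{l}, j→∅, k→∅, l→{g, i, k}; union {g, i, j, k, l}; ε-closure = {g, h, i, j, k, l}.
Read 'a': g→{g, h, j}, h→{f, g, i}, i→{h}, j→{h, k}, k→{f}, l→{f}; now {f, g, h, i, j, k}.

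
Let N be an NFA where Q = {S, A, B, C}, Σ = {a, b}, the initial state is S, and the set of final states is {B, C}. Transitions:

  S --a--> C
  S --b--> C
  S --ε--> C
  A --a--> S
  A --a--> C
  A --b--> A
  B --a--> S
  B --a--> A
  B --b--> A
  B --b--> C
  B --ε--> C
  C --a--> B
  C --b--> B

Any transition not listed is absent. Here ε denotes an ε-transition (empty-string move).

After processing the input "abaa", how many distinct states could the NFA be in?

Start: ε-closure({S}) = {S, C}.
Read 'a': S→{C}, C→{B}; now {B, C}.
Read 'b': B→{A, C}, C→{B}; now {A, B, C}.
Read 'a': A→{S, C}, B→{S, A}, C→{B}; now {S, A, B, C}.
Read 'a': S→{C}, A→{S, C}, B→{S, A}, C→{B}; now {S, A, B, C}.
That set has 4 states.

4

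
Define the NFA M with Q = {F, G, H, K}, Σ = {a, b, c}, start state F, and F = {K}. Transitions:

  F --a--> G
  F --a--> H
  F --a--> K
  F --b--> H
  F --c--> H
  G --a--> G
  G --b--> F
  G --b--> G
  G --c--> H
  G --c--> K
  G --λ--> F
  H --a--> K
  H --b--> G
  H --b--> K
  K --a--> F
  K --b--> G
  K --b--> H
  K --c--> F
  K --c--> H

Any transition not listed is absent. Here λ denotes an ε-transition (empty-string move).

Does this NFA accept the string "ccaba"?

No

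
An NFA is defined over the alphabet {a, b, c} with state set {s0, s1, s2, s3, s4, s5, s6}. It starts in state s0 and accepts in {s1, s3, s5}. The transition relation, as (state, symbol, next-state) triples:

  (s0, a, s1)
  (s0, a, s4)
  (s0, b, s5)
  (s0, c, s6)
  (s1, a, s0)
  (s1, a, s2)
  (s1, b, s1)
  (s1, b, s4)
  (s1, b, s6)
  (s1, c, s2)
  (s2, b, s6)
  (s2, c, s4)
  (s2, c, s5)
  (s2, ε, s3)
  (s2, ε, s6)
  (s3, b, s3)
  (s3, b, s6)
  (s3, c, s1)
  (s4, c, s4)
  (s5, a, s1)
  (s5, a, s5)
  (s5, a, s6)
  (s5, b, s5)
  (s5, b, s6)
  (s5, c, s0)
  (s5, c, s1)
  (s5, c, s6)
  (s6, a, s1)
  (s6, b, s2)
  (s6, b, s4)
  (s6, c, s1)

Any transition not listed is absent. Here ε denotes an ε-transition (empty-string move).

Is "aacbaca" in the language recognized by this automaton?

Yes

Start in {s0}.
Read 'a': s0→{s1, s4}; now {s1, s4}.
Read 'a': s1→{s0, s2}, s4→∅; union {s0, s2}; ε-closure = {s0, s2, s3, s6}.
Read 'c': s0→{s6}, s2→{s4, s5}, s3→{s1}, s6→{s1}; now {s1, s4, s5, s6}.
Read 'b': s1→{s1, s4, s6}, s4→∅, s5→{s5, s6}, s6→{s2, s4}; union {s1, s2, s4, s5, s6}; ε-closure = {s1, s2, s3, s4, s5, s6}.
Read 'a': s1→{s0, s2}, s2→∅, s3→∅, s4→∅, s5→{s1, s5, s6}, s6→{s1}; union {s0, s1, s2, s5, s6}; ε-closure = {s0, s1, s2, s3, s5, s6}.
Read 'c': s0→{s6}, s1→{s2}, s2→{s4, s5}, s3→{s1}, s5→{s0, s1, s6}, s6→{s1}; union {s0, s1, s2, s4, s5, s6}; ε-closure = {s0, s1, s2, s3, s4, s5, s6}.
Read 'a': s0→{s1, s4}, s1→{s0, s2}, s2→∅, s3→∅, s4→∅, s5→{s1, s5, s6}, s6→{s1}; union {s0, s1, s2, s4, s5, s6}; ε-closure = {s0, s1, s2, s3, s4, s5, s6}.
The final set {s0, s1, s2, s3, s4, s5, s6} contains the accepting states s1, s3, s5.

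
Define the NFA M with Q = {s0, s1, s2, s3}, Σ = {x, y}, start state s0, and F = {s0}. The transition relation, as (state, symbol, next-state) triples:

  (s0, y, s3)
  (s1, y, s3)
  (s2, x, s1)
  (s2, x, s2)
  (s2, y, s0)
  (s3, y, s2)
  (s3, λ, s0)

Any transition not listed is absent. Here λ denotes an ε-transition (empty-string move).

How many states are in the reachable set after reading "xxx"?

Start in {s0}.
Read 'x': {s0} → ∅.
The set is empty and remains empty for the remaining 2 symbols.
That set has 0 states.

0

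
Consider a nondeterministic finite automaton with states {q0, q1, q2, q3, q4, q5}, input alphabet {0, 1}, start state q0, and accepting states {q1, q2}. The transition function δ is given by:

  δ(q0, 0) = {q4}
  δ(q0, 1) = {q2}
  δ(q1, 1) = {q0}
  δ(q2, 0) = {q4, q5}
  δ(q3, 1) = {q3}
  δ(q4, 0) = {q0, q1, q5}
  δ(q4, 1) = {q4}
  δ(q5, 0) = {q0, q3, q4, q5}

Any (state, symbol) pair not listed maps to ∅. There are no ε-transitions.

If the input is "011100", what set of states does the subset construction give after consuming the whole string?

{q0, q3, q4, q5}

Start in {q0}.
Read '0': {q0} → {q4}.
Read '1': {q4} → {q4}.
Read '1': {q4} → {q4}.
Read '1': {q4} → {q4}.
Read '0': {q4} → {q0, q1, q5}.
Read '0': {q0, q1, q5} → {q0, q3, q4, q5}.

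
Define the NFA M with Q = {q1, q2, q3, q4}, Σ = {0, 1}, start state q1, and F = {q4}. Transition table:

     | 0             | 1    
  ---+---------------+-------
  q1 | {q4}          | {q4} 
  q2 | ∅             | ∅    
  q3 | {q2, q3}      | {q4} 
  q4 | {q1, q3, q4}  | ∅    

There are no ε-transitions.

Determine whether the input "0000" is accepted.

Yes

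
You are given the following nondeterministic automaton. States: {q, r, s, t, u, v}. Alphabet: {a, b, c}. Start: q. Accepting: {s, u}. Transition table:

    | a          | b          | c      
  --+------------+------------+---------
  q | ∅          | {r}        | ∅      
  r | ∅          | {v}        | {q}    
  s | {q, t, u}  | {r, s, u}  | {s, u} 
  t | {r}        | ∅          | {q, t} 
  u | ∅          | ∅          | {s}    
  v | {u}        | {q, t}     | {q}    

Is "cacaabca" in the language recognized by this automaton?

Start in {q}.
Read 'c': {q} → ∅.
The set is empty and remains empty for the remaining 7 symbols.
The final set ∅ contains no accepting state.

No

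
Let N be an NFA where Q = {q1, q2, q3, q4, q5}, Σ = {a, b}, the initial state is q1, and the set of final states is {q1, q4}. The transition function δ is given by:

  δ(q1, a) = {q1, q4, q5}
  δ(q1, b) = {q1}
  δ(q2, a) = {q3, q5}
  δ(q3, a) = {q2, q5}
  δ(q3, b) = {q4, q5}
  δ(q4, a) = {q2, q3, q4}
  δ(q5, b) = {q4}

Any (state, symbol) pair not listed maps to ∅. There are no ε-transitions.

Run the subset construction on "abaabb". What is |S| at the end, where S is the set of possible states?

2

Start in {q1}.
Read 'a': q1→{q1, q4, q5}; now {q1, q4, q5}.
Read 'b': q1→{q1}, q4→∅, q5→{q4}; now {q1, q4}.
Read 'a': q1→{q1, q4, q5}, q4→{q2, q3, q4}; now {q1, q2, q3, q4, q5}.
Read 'a': q1→{q1, q4, q5}, q2→{q3, q5}, q3→{q2, q5}, q4→{q2, q3, q4}, q5→∅; now {q1, q2, q3, q4, q5}.
Read 'b': q1→{q1}, q2→∅, q3→{q4, q5}, q4→∅, q5→{q4}; now {q1, q4, q5}.
Read 'b': q1→{q1}, q4→∅, q5→{q4}; now {q1, q4}.
That set has 2 states.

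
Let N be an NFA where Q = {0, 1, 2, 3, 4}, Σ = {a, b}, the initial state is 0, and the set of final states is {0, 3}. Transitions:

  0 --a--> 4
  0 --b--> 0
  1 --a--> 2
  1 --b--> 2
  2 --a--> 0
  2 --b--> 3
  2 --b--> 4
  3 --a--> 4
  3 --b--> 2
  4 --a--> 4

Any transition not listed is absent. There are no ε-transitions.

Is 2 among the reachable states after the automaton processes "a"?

No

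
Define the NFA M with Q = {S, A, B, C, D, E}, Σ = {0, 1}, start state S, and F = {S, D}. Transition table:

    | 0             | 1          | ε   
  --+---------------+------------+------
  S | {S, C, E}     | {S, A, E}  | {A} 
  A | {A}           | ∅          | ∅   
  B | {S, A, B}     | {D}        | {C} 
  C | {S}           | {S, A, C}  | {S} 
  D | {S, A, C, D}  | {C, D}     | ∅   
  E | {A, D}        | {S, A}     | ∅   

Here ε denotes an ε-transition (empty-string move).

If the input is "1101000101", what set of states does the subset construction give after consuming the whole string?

{S, A, C, D, E}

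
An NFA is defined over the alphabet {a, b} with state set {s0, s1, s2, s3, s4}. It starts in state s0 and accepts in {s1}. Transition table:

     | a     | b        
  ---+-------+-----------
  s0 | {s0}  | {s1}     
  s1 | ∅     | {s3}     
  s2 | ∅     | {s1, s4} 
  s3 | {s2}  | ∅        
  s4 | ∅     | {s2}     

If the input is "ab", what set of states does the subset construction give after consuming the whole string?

{s1}

Start in {s0}.
Read 'a': {s0} → {s0}.
Read 'b': {s0} → {s1}.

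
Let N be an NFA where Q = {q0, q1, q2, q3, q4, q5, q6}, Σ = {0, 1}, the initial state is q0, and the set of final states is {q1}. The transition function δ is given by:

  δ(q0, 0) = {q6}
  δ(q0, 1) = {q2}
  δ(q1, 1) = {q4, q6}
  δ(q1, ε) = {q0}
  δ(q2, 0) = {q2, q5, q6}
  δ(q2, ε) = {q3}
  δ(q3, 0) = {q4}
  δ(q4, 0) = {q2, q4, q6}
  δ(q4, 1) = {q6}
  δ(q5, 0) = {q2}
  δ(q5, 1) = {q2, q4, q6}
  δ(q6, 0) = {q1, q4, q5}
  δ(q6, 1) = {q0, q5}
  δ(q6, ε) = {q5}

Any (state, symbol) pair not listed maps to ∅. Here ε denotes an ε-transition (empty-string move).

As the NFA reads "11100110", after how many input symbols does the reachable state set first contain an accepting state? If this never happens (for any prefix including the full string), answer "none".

none

Start in {q0}.
Read '1': {q0} → {q2, q3}.
Read '1': {q2, q3} → ∅.
The set is empty and remains empty for the remaining 6 symbols.
No reachable set along the way intersects F.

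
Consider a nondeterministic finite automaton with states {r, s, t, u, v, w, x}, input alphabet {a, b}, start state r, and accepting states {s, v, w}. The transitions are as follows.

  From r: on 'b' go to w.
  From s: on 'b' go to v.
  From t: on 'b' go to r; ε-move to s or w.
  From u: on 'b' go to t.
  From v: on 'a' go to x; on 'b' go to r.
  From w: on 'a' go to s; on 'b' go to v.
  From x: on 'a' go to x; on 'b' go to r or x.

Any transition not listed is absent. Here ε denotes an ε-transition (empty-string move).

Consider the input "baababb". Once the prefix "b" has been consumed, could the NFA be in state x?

Start in {r}.
Read 'b': r→{w}; now {w}.
State x is not in {w}.

No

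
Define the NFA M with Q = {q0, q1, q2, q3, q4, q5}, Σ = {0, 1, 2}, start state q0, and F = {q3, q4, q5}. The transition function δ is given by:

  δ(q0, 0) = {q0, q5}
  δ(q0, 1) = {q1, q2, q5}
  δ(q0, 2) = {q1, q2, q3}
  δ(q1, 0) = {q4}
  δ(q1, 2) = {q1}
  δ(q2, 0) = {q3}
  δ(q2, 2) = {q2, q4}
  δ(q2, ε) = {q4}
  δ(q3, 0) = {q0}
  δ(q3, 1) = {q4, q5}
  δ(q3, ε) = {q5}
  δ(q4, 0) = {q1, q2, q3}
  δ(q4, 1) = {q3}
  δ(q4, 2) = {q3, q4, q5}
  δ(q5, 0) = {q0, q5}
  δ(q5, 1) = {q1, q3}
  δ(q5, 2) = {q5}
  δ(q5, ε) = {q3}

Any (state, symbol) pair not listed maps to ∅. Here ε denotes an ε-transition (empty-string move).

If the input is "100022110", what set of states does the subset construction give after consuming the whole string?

{q0, q1, q2, q3, q4, q5}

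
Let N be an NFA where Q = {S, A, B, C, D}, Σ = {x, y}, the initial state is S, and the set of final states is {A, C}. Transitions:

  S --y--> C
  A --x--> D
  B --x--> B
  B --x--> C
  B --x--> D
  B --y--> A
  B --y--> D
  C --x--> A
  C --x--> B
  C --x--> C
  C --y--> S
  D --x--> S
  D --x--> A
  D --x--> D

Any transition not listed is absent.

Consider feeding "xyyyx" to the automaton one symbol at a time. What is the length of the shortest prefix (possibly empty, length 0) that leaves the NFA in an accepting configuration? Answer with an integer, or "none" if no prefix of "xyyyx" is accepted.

none

Start in {S}.
Read 'x': S→∅; now ∅.
The set is empty and remains empty for the remaining 4 symbols.
No reachable set along the way intersects F.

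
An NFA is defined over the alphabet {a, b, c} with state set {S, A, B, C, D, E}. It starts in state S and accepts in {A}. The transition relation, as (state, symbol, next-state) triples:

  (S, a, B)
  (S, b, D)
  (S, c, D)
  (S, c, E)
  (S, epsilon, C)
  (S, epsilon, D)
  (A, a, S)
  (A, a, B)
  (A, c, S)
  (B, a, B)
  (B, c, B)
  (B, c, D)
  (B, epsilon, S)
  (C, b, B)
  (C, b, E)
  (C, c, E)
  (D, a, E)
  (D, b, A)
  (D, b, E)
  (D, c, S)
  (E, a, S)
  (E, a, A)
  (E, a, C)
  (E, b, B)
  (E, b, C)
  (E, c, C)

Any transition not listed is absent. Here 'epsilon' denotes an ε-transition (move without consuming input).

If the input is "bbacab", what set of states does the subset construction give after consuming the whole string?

{S, A, B, C, D, E}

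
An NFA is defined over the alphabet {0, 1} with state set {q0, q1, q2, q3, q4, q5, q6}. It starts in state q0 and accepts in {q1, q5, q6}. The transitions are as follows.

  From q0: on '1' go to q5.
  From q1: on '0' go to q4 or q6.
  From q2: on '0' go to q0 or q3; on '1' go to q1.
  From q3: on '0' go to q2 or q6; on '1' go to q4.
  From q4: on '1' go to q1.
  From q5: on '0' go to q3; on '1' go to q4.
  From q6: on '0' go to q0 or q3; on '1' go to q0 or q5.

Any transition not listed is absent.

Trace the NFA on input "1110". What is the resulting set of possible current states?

{q4, q6}

Start in {q0}.
Read '1': {q0} → {q5}.
Read '1': {q5} → {q4}.
Read '1': {q4} → {q1}.
Read '0': {q1} → {q4, q6}.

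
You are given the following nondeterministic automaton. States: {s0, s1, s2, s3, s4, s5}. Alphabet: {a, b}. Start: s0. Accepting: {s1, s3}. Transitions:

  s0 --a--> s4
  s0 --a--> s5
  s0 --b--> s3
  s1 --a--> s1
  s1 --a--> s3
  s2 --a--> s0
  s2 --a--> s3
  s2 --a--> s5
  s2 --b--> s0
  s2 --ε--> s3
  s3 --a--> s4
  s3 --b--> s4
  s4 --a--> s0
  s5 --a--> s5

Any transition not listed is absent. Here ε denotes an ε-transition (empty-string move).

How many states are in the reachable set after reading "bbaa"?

Start in {s0}.
Read 'b': {s0} → {s3}.
Read 'b': {s3} → {s4}.
Read 'a': {s4} → {s0}.
Read 'a': {s0} → {s4, s5}.
That set has 2 states.

2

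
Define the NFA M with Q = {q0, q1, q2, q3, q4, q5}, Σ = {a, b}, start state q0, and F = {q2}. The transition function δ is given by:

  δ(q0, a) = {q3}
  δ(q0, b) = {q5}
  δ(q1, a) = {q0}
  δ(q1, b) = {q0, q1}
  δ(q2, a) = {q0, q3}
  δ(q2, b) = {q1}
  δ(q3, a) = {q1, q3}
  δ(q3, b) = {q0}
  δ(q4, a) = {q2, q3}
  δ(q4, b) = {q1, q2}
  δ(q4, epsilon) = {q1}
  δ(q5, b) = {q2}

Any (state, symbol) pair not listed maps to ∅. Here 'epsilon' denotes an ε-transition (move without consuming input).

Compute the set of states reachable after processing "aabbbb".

{q0, q1, q2, q5}

Start in {q0}.
Read 'a': q0→{q3}; now {q3}.
Read 'a': q3→{q1, q3}; now {q1, q3}.
Read 'b': q1→{q0, q1}, q3→{q0}; now {q0, q1}.
Read 'b': q0→{q5}, q1→{q0, q1}; now {q0, q1, q5}.
Read 'b': q0→{q5}, q1→{q0, q1}, q5→{q2}; now {q0, q1, q2, q5}.
Read 'b': q0→{q5}, q1→{q0, q1}, q2→{q1}, q5→{q2}; now {q0, q1, q2, q5}.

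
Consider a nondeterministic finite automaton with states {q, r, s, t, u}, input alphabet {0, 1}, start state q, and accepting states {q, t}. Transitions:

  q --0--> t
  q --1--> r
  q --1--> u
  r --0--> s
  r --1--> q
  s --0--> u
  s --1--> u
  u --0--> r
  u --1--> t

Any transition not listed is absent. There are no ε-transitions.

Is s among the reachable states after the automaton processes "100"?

Start in {q}.
Read '1': q→{r, u}; now {r, u}.
Read '0': r→{s}, u→{r}; now {r, s}.
Read '0': r→{s}, s→{u}; now {s, u}.
State s is in {s, u}.

Yes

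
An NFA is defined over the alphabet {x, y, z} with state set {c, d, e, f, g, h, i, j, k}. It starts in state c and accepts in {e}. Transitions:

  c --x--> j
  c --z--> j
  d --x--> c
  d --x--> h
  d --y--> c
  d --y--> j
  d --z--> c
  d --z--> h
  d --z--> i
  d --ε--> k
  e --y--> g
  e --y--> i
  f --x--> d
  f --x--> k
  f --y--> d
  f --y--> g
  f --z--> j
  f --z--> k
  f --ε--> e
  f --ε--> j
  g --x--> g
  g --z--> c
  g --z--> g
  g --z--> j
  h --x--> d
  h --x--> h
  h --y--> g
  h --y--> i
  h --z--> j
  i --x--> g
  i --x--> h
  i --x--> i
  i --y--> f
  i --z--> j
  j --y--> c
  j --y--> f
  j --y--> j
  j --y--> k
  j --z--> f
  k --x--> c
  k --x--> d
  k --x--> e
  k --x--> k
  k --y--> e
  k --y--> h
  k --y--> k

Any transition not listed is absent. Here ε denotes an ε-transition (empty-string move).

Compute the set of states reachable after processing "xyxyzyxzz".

Start in {c}.
Read 'x': c→{j}; now {j}.
Read 'y': j→{c, f, j, k}; union {c, f, j, k}; ε-closure = {c, e, f, j, k}.
Read 'x': c→{j}, e→∅, f→{d, k}, j→∅, k→{c, d, e, k}; now {c, d, e, j, k}.
Read 'y': c→∅, d→{c, j}, e→{g, i}, j→{c, f, j, k}, k→{e, h, k}; now {c, e, f, g, h, i, j, k}.
Read 'z': c→{j}, e→∅, f→{j, k}, g→{c, g, j}, h→{j}, i→{j}, j→{f}, k→∅; union {c, f, g, j, k}; ε-closure = {c, e, f, g, j, k}.
Read 'y': c→∅, e→{g, i}, f→{d, g}, g→∅, j→{c, f, j, k}, k→{e, h, k}; now {c, d, e, f, g, h, i, j, k}.
Read 'x': c→{j}, d→{c, h}, e→∅, f→{d, k}, g→{g}, h→{d, h}, i→{g, h, i}, j→∅, k→{c, d, e, k}; now {c, d, e, g, h, i, j, k}.
Read 'z': c→{j}, d→{c, h, i}, e→∅, g→{c, g, j}, h→{j}, i→{j}, j→{f}, k→∅; union {c, f, g, h, i, j}; ε-closure = {c, e, f, g, h, i, j}.
Read 'z': c→{j}, e→∅, f→{j, k}, g→{c, g, j}, h→{j}, i→{j}, j→{f}; union {c, f, g, j, k}; ε-closure = {c, e, f, g, j, k}.

{c, e, f, g, j, k}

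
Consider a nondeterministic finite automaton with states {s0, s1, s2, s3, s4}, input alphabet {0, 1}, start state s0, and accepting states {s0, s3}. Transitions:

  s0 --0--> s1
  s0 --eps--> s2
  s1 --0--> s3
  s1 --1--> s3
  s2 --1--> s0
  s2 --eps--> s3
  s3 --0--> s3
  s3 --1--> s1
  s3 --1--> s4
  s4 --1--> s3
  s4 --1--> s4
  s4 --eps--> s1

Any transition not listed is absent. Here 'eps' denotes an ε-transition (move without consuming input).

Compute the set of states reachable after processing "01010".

{s3}

Start: ε-closure({s0}) = {s0, s2, s3}.
Read '0': {s0, s2, s3} → {s1, s3}.
Read '1': {s1, s3} → {s1, s3, s4}.
Read '0': {s1, s3, s4} → {s3}.
Read '1': {s3} → {s1, s4}.
Read '0': {s1, s4} → {s3}.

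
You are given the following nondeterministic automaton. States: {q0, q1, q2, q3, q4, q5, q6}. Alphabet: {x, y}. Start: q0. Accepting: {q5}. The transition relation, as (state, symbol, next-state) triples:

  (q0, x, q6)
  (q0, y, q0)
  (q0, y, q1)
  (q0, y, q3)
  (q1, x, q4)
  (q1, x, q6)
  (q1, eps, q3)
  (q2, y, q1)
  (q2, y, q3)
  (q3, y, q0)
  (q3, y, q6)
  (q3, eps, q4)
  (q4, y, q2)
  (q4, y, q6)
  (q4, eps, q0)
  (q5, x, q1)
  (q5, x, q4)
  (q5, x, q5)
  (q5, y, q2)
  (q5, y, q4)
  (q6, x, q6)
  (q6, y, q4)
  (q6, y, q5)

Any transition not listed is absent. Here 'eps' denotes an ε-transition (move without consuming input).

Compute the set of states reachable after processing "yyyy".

Start in {q0}.
Read 'y': {q0} → {q0, q1, q3, q4}.
Read 'y': {q0, q1, q3, q4} → {q0, q1, q2, q3, q4, q6}.
Read 'y': {q0, q1, q2, q3, q4, q6} → {q0, q1, q2, q3, q4, q5, q6}.
Read 'y': {q0, q1, q2, q3, q4, q5, q6} → {q0, q1, q2, q3, q4, q5, q6}.

{q0, q1, q2, q3, q4, q5, q6}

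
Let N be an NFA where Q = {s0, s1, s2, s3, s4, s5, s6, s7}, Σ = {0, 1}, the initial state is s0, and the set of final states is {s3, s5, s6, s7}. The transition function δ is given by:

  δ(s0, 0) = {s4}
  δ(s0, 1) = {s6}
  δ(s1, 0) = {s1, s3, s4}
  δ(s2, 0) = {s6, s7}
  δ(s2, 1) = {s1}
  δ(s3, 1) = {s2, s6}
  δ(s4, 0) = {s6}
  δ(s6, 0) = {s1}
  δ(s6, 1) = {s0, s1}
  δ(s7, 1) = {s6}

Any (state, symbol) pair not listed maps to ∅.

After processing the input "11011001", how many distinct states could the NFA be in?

Start in {s0}.
Read '1': {s0} → {s6}.
Read '1': {s6} → {s0, s1}.
Read '0': {s0, s1} → {s1, s3, s4}.
Read '1': {s1, s3, s4} → {s2, s6}.
Read '1': {s2, s6} → {s0, s1}.
Read '0': {s0, s1} → {s1, s3, s4}.
Read '0': {s1, s3, s4} → {s1, s3, s4, s6}.
Read '1': {s1, s3, s4, s6} → {s0, s1, s2, s6}.
That set has 4 states.

4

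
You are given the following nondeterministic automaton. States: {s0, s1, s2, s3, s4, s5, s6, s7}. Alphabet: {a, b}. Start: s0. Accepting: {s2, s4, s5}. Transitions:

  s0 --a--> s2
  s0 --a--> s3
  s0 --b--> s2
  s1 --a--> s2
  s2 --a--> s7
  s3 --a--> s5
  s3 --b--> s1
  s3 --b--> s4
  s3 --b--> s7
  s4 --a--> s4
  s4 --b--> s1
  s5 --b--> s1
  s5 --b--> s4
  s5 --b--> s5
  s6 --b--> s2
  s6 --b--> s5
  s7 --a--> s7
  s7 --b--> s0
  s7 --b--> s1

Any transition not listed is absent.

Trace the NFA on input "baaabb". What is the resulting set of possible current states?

{s2}

Start in {s0}.
Read 'b': s0→{s2}; now {s2}.
Read 'a': s2→{s7}; now {s7}.
Read 'a': s7→{s7}; now {s7}.
Read 'a': s7→{s7}; now {s7}.
Read 'b': s7→{s0, s1}; now {s0, s1}.
Read 'b': s0→{s2}, s1→∅; now {s2}.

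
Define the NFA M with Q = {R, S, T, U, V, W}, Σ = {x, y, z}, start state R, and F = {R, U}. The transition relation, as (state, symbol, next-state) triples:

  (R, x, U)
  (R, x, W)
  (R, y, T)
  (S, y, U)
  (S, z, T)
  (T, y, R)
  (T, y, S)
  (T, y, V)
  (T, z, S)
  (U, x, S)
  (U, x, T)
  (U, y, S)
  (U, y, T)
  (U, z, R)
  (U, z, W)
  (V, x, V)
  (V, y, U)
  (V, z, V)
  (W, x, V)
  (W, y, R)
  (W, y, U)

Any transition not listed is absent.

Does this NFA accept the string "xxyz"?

Yes

Start in {R}.
Read 'x': {R} → {U, W}.
Read 'x': {U, W} → {S, T, V}.
Read 'y': {S, T, V} → {R, S, U, V}.
Read 'z': {R, S, U, V} → {R, T, V, W}.
The final set {R, T, V, W} contains the accepting state R.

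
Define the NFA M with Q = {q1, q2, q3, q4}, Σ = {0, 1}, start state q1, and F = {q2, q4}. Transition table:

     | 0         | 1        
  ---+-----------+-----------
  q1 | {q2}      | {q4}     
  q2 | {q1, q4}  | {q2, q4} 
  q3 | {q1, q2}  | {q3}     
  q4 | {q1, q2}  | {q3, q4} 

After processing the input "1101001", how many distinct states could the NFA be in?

Start in {q1}.
Read '1': q1→{q4}; now {q4}.
Read '1': q4→{q3, q4}; now {q3, q4}.
Read '0': q3→{q1, q2}, q4→{q1, q2}; now {q1, q2}.
Read '1': q1→{q4}, q2→{q2, q4}; now {q2, q4}.
Read '0': q2→{q1, q4}, q4→{q1, q2}; now {q1, q2, q4}.
Read '0': q1→{q2}, q2→{q1, q4}, q4→{q1, q2}; now {q1, q2, q4}.
Read '1': q1→{q4}, q2→{q2, q4}, q4→{q3, q4}; now {q2, q3, q4}.
That set has 3 states.

3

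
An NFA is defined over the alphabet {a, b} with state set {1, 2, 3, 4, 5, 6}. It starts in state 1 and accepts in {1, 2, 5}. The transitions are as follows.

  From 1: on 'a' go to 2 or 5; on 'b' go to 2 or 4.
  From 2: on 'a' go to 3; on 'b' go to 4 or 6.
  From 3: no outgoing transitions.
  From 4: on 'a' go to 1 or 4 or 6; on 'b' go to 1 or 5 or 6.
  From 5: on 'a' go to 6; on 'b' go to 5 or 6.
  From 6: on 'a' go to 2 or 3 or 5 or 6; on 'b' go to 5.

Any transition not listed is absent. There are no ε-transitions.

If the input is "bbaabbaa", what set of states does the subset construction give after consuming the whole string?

{1, 2, 3, 4, 5, 6}

Start in {1}.
Read 'b': {1} → {2, 4}.
Read 'b': {2, 4} → {1, 4, 5, 6}.
Read 'a': {1, 4, 5, 6} → {1, 2, 3, 4, 5, 6}.
Read 'a': {1, 2, 3, 4, 5, 6} → {1, 2, 3, 4, 5, 6}.
Read 'b': {1, 2, 3, 4, 5, 6} → {1, 2, 4, 5, 6}.
Read 'b': {1, 2, 4, 5, 6} → {1, 2, 4, 5, 6}.
Read 'a': {1, 2, 4, 5, 6} → {1, 2, 3, 4, 5, 6}.
Read 'a': {1, 2, 3, 4, 5, 6} → {1, 2, 3, 4, 5, 6}.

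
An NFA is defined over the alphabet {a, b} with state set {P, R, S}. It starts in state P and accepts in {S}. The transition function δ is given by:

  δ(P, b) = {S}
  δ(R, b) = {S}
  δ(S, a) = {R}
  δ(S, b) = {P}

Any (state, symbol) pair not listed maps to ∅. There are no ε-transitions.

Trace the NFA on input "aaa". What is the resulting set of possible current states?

∅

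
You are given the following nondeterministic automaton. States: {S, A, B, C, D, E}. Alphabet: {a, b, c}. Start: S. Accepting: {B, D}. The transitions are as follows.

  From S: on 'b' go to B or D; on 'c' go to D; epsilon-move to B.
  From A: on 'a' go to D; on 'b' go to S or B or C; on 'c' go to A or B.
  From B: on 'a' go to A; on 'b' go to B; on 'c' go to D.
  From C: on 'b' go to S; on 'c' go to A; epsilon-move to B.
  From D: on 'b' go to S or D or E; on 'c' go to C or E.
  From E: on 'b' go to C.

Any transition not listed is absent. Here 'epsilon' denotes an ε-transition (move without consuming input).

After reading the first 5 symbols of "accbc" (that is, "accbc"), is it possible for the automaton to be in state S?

No

Start: ε-closure({S}) = {S, B}.
Read 'a': {S, B} → {A}.
Read 'c': {A} → {A, B}.
Read 'c': {A, B} → {A, B, D}.
Read 'b': {A, B, D} → {S, B, C, D, E}.
Read 'c': {S, B, C, D, E} → {A, B, C, D, E}.
State S is not in {A, B, C, D, E}.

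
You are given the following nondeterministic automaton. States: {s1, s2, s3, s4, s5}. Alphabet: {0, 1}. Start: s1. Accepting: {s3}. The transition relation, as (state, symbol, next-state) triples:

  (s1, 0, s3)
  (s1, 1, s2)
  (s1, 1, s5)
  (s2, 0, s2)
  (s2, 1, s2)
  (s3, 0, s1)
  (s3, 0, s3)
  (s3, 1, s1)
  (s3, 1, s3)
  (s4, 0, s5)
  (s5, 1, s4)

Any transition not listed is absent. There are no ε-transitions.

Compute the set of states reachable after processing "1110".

{s2}

Start in {s1}.
Read '1': s1→{s2, s5}; now {s2, s5}.
Read '1': s2→{s2}, s5→{s4}; now {s2, s4}.
Read '1': s2→{s2}, s4→∅; now {s2}.
Read '0': s2→{s2}; now {s2}.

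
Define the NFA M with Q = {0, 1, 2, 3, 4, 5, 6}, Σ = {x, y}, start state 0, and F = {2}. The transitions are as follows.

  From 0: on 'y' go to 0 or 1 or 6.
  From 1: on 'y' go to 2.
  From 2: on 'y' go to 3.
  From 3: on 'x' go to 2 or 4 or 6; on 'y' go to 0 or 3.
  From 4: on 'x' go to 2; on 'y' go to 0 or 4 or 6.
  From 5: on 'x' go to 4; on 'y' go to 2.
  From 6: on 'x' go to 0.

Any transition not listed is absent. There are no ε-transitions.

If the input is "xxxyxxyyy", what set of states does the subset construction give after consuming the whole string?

Start in {0}.
Read 'x': {0} → ∅.
The set is empty and remains empty for the remaining 8 symbols.

∅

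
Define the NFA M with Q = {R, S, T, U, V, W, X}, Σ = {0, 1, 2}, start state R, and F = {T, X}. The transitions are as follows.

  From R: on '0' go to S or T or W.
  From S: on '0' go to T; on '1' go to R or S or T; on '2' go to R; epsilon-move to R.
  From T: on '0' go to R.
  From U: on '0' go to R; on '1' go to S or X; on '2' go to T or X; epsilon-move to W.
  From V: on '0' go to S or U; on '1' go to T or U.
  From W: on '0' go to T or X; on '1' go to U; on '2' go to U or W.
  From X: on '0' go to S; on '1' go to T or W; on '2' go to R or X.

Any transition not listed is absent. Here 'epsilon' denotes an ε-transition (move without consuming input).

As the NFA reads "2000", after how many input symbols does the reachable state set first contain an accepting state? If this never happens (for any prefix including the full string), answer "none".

Start in {R}.
Read '2': {R} → ∅.
The set is empty and remains empty for the remaining 3 symbols.
No reachable set along the way intersects F.

none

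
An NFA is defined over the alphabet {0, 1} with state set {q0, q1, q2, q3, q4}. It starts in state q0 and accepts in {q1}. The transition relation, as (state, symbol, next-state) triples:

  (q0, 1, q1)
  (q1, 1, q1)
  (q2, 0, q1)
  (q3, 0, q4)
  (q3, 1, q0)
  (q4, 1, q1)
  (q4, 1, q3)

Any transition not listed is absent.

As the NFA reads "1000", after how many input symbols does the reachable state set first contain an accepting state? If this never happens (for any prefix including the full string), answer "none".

1

Start in {q0}.
Read '1': q0→{q1}; now {q1}.
None of the earlier sets intersect F, but {q1} does.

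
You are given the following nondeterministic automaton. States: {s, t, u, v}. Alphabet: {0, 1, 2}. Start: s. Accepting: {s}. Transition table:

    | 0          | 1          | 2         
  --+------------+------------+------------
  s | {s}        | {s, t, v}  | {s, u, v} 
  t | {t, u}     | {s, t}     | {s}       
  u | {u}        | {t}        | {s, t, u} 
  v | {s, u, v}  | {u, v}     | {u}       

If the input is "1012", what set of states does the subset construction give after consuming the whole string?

Start in {s}.
Read '1': {s} → {s, t, v}.
Read '0': {s, t, v} → {s, t, u, v}.
Read '1': {s, t, u, v} → {s, t, u, v}.
Read '2': {s, t, u, v} → {s, t, u, v}.

{s, t, u, v}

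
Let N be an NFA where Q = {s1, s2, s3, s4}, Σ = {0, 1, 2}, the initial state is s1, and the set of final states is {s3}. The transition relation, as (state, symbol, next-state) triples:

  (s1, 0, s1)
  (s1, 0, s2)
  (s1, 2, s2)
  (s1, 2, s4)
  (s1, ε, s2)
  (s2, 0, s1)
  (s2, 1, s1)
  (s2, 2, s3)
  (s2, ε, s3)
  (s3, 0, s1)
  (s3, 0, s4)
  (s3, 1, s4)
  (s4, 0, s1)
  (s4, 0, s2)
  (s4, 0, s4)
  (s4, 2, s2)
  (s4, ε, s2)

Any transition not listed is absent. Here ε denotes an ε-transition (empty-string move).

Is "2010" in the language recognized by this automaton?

Start: ε-closure({s1}) = {s1, s2, s3}.
Read '2': s1→{s2, s4}, s2→{s3}, s3→∅; now {s2, s3, s4}.
Read '0': s2→{s1}, s3→{s1, s4}, s4→{s1, s2, s4}; union {s1, s2, s4}; ε-closure = {s1, s2, s3, s4}.
Read '1': s1→∅, s2→{s1}, s3→{s4}, s4→∅; union {s1, s4}; ε-closure = {s1, s2, s3, s4}.
Read '0': s1→{s1, s2}, s2→{s1}, s3→{s1, s4}, s4→{s1, s2, s4}; union {s1, s2, s4}; ε-closure = {s1, s2, s3, s4}.
The final set {s1, s2, s3, s4} contains the accepting state s3.

Yes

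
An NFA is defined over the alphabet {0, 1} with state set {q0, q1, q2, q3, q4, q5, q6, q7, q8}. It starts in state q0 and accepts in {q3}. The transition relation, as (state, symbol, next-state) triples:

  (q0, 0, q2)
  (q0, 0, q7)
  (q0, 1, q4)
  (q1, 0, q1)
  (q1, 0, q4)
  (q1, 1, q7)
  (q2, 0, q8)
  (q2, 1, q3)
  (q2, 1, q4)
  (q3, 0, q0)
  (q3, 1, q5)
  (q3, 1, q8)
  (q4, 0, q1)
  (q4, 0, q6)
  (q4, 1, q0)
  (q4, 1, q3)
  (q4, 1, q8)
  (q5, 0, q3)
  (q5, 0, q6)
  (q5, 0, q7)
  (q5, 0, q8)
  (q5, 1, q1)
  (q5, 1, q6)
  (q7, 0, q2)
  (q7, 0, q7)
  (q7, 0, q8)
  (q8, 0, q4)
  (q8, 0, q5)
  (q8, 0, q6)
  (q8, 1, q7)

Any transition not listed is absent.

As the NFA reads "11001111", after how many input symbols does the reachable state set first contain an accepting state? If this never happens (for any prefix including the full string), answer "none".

2

Start in {q0}.
Read '1': {q0} → {q4}.
Read '1': {q4} → {q0, q3, q8}.
None of the earlier sets intersect F, but {q0, q3, q8} does.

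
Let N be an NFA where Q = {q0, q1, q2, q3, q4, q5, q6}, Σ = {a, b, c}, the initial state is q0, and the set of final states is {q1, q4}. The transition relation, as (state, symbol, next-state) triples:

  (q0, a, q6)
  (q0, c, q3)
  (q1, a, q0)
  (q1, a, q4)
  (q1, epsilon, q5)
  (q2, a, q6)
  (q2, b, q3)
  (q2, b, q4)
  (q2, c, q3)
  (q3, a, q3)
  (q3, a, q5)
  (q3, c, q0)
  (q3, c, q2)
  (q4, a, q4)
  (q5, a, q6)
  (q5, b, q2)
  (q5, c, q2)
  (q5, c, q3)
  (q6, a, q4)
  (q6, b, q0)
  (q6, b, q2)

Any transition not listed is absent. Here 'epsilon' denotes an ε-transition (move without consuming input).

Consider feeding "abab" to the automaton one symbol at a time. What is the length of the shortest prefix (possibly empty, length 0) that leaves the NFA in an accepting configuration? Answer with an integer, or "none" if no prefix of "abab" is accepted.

Start in {q0}.
Read 'a': {q0} → {q6}.
Read 'b': {q6} → {q0, q2}.
Read 'a': {q0, q2} → {q6}.
Read 'b': {q6} → {q0, q2}.
No reachable set along the way intersects F.

none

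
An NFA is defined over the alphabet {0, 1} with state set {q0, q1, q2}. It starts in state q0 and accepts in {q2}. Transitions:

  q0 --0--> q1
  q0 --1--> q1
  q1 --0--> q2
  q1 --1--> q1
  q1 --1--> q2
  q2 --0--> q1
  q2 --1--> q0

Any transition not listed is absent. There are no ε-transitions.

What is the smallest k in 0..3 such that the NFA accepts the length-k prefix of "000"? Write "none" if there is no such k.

Start in {q0}.
Read '0': q0→{q1}; now {q1}.
Read '0': q1→{q2}; now {q2}.
None of the earlier sets intersect F, but {q2} does.

2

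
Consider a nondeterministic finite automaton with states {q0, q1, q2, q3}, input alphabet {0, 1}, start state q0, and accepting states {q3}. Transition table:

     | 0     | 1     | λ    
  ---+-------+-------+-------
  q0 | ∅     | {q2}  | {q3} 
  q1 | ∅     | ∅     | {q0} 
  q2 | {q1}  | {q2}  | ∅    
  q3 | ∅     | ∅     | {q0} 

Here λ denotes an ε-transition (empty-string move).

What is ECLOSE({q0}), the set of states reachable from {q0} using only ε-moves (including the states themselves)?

{q0, q3}

Begin with {q0}.
ε-move q0 → q3; add q3.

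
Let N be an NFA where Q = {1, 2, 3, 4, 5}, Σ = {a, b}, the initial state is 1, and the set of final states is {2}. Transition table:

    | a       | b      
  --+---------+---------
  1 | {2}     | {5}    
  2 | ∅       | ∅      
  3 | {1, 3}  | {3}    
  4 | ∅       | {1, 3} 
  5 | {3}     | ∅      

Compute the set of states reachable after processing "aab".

∅

Start in {1}.
Read 'a': {1} → {2}.
Read 'a': {2} → ∅.
The set is empty and remains empty for the remaining 1 symbol.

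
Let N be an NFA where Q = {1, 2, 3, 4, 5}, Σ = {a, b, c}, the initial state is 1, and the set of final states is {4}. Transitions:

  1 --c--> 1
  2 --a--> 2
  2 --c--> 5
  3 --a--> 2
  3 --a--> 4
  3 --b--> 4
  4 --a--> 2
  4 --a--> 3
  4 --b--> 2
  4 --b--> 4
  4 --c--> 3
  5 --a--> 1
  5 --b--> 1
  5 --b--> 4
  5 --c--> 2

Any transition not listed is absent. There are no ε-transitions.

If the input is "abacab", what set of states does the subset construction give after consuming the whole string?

∅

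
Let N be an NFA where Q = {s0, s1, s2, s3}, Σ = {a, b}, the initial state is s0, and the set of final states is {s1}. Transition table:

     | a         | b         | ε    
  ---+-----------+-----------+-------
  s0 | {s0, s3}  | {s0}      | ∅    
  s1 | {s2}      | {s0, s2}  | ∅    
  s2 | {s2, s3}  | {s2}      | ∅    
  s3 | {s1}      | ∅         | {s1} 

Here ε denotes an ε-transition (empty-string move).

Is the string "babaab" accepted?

No

Start in {s0}.
Read 'b': {s0} → {s0}.
Read 'a': {s0} → {s0, s1, s3}.
Read 'b': {s0, s1, s3} → {s0, s2}.
Read 'a': {s0, s2} → {s0, s1, s2, s3}.
Read 'a': {s0, s1, s2, s3} → {s0, s1, s2, s3}.
Read 'b': {s0, s1, s2, s3} → {s0, s2}.
The final set {s0, s2} contains no accepting state.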